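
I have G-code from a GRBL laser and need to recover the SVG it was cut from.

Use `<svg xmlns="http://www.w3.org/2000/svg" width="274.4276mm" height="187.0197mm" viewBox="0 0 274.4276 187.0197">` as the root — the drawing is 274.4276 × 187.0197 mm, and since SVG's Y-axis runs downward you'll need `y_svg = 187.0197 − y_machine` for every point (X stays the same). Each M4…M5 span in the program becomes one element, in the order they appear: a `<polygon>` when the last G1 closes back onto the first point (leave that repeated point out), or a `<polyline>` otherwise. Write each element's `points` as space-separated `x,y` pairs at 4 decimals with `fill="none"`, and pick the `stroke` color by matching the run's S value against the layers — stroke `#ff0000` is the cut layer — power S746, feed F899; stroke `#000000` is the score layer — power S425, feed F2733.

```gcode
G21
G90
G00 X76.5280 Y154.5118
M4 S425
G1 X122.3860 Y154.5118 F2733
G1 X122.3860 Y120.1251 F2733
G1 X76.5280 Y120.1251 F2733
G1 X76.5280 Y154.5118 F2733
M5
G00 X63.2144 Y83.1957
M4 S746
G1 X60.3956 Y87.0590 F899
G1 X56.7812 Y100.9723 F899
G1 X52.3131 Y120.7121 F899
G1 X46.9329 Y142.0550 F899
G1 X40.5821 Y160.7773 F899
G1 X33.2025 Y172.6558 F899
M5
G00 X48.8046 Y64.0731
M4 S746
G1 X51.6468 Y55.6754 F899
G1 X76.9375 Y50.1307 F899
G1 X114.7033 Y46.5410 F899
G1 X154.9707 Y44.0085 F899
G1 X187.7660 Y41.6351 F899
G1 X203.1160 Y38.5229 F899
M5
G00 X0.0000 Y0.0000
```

<svg xmlns="http://www.w3.org/2000/svg" width="274.4276mm" height="187.0197mm" viewBox="0 0 274.4276 187.0197">
  <polygon points="76.5280,32.5079 122.3860,32.5079 122.3860,66.8946 76.5280,66.8946" fill="none" stroke="#000000"/>
  <polyline points="63.2144,103.8240 60.3956,99.9607 56.7812,86.0474 52.3131,66.3076 46.9329,44.9647 40.5821,26.2424 33.2025,14.3639" fill="none" stroke="#ff0000"/>
  <polyline points="48.8046,122.9466 51.6468,131.3443 76.9375,136.8890 114.7033,140.4787 154.9707,143.0112 187.7660,145.3846 203.1160,148.4968" fill="none" stroke="#ff0000"/>
</svg>

Each laser-on run becomes one SVG element. Flip Y back into SVG space with y_svg = 187.0197 − y_machine.

Run 1: the run's S425 means `#000000` (score). The run returns to its start, so emit a `<polygon>` with points (Y-flipped): 76.5280,32.5079 122.3860,32.5079 122.3860,66.8946 76.5280,66.8946.

Run 2: S746 ⇒ cut layer `#ff0000`. The run is open, so emit a `<polyline>` with points (Y-flipped): 63.2144,103.8240 60.3956,99.9607 56.7812,86.0474 52.3131,66.3076 46.9329,44.9647 40.5821,26.2424 33.2025,14.3639.

Run 3: S746 ⇒ cut layer `#ff0000`. The run is open, so emit a `<polyline>` with points (Y-flipped): 48.8046,122.9466 51.6468,131.3443 76.9375,136.8890 114.7033,140.4787 154.9707,143.0112 187.7660,145.3846 203.1160,148.4968.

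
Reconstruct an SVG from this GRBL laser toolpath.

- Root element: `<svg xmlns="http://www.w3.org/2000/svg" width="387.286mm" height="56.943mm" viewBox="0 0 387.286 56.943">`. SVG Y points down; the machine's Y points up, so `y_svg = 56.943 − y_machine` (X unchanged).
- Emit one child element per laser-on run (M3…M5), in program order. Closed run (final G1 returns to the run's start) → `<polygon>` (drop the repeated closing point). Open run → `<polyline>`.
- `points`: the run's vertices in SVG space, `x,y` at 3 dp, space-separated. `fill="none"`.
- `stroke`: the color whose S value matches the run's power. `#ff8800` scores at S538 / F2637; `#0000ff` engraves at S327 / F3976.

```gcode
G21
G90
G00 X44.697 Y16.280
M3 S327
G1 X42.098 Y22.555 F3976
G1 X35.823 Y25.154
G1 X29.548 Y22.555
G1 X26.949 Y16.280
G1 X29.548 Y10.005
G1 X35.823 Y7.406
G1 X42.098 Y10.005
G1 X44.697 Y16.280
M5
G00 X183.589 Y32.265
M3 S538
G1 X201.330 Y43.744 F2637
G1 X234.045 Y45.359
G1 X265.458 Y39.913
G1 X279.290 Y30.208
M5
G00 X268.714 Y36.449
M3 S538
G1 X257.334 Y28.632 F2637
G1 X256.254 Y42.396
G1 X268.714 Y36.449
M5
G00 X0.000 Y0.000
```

y_svg = 56.943 − y_m.

[1] S327→`#0000ff` (engrave); closed run; points: 44.697,40.663 42.098,34.388 35.823,31.789 29.548,34.388 26.949,40.663 29.548,46.938 35.823,49.537 42.098,46.938

[2] S538→`#ff8800` (score); open run; points: 183.589,24.678 201.330,13.199 234.045,11.584 265.458,17.030 279.290,26.735

[3] S538→`#ff8800` (score); closed run; points: 268.714,20.494 257.334,28.311 256.254,14.547

<svg xmlns="http://www.w3.org/2000/svg" width="387.286mm" height="56.943mm" viewBox="0 0 387.286 56.943">
  <polygon points="44.697,40.663 42.098,34.388 35.823,31.789 29.548,34.388 26.949,40.663 29.548,46.938 35.823,49.537 42.098,46.938" fill="none" stroke="#0000ff"/>
  <polyline points="183.589,24.678 201.330,13.199 234.045,11.584 265.458,17.030 279.290,26.735" fill="none" stroke="#ff8800"/>
  <polygon points="268.714,20.494 257.334,28.311 256.254,14.547" fill="none" stroke="#ff8800"/>
</svg>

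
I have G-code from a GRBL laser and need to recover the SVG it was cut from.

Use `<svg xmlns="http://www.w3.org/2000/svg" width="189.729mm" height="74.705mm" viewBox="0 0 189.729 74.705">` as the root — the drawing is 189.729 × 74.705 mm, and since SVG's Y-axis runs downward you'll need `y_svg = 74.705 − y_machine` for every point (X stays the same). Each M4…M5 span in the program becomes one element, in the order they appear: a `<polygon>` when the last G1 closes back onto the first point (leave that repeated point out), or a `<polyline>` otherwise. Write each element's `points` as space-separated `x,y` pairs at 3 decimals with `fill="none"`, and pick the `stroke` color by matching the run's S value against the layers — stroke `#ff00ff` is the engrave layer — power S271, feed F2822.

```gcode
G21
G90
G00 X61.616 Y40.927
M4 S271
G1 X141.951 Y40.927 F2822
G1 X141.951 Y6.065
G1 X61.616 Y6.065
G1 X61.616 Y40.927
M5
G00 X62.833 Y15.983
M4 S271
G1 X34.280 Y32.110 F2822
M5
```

Machine Y-up, SVG Y-down with viewBox height 74.705, so y_svg = 74.705 − y_machine; X carries over. Every run uses S271, so all elements get stroke `#ff00ff` (engrave).

Run 1: The run returns to its start, so emit a `<polygon>` with points (Y-flipped): 61.616,33.778 141.951,33.778 141.951,68.640 61.616,68.640.

Run 2: The run is open, so emit a `<polyline>` with points (Y-flipped): 62.833,58.722 34.280,42.595.

<svg xmlns="http://www.w3.org/2000/svg" width="189.729mm" height="74.705mm" viewBox="0 0 189.729 74.705">
  <polygon points="61.616,33.778 141.951,33.778 141.951,68.640 61.616,68.640" fill="none" stroke="#ff00ff"/>
  <polyline points="62.833,58.722 34.280,42.595" fill="none" stroke="#ff00ff"/>
</svg>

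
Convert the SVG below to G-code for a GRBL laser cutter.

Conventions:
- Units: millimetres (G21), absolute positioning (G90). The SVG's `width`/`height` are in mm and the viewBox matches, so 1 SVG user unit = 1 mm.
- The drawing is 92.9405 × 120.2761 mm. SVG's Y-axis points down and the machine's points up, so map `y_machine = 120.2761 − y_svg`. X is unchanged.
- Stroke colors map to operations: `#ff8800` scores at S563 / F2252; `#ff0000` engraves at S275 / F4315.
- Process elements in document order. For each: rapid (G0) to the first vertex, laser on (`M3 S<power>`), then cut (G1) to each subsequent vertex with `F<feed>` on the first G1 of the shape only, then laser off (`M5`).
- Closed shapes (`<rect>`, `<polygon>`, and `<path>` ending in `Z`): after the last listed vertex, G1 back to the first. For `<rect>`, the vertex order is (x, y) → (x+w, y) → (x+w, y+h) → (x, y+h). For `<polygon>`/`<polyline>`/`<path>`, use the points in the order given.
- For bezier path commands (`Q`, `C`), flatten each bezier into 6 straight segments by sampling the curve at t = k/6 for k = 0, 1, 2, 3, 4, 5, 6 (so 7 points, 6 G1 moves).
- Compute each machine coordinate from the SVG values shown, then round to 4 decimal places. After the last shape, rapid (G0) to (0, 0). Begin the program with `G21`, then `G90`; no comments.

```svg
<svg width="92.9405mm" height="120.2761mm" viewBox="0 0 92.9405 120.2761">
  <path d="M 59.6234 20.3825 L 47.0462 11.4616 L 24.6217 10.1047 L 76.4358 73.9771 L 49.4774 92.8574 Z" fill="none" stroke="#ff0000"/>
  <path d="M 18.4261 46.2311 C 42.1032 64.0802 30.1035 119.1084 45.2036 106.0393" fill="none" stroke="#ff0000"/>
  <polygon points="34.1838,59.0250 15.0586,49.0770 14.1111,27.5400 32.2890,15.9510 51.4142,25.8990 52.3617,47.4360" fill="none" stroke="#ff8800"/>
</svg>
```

G21
G90
G0 X59.6234 Y99.8936
M3 S275
G1 X47.0462 Y108.8145 F4315
G1 X24.6217 Y110.1714
G1 X76.4358 Y46.2990
G1 X49.4774 Y27.4187
G1 X59.6234 Y99.8936
M5
G0 X18.4261 Y74.0450
M3 S275
G1 X27.5822 Y62.5096 F4315
G1 X32.5360 Y47.7020
G1 X35.0312 Y32.5466
G1 X36.8117 Y19.9677
G1 X39.6212 Y12.8896
G1 X45.2036 Y14.2368
M5
G0 X34.1838 Y61.2511
M3 S563
G1 X15.0586 Y71.1991 F2252
G1 X14.1111 Y92.7361
G1 X32.2890 Y104.3251
G1 X51.4142 Y94.3771
G1 X52.3617 Y72.8401
G1 X34.1838 Y61.2511
M5
G0 X0.0000 Y0.0000

viewBox `0 0 92.9405 120.2761` with mm width/height → 1 unit = 1 mm. Flip: y_m = 120.2761 − y_svg.

**Shape 1** — `<path>` closed polygon, stroke `#ff0000` → engrave (S275, F4315). Machine vertices: (59.6234,99.8936) → (47.0462,108.8145) → (24.6217,110.1714) → (76.4358,46.2990) → (49.4774,27.4187) → (59.6234,99.8936). Closed: final G1 returns to the first vertex.

**Shape 2** — `<path>` cubic bezier, stroke `#ff0000` → engrave (S275, F4315). Control points (SVG): P0=(18.4261,46.2311), P1=(42.1032,64.0802), P2=(30.1035,119.1084), P3=(45.2036,106.0393); sampled at t=k/6. Machine vertices: (18.4261,74.0450) → (27.5822,62.5096) → (32.5360,47.7020) → (35.0312,32.5466) → (36.8117,19.9677) → (39.6212,12.8896) → (45.2036,14.2368). Open path.

**Shape 3** — `<polygon>` regular polygon, stroke `#ff8800` → score (S563, F2252). Machine vertices: (34.1838,61.2511) → (15.0586,71.1991) → (14.1111,92.7361) → (32.2890,104.3251) → (51.4142,94.3771) → (52.3617,72.8401) → (34.1838,61.2511). Closed: final G1 returns to the first vertex.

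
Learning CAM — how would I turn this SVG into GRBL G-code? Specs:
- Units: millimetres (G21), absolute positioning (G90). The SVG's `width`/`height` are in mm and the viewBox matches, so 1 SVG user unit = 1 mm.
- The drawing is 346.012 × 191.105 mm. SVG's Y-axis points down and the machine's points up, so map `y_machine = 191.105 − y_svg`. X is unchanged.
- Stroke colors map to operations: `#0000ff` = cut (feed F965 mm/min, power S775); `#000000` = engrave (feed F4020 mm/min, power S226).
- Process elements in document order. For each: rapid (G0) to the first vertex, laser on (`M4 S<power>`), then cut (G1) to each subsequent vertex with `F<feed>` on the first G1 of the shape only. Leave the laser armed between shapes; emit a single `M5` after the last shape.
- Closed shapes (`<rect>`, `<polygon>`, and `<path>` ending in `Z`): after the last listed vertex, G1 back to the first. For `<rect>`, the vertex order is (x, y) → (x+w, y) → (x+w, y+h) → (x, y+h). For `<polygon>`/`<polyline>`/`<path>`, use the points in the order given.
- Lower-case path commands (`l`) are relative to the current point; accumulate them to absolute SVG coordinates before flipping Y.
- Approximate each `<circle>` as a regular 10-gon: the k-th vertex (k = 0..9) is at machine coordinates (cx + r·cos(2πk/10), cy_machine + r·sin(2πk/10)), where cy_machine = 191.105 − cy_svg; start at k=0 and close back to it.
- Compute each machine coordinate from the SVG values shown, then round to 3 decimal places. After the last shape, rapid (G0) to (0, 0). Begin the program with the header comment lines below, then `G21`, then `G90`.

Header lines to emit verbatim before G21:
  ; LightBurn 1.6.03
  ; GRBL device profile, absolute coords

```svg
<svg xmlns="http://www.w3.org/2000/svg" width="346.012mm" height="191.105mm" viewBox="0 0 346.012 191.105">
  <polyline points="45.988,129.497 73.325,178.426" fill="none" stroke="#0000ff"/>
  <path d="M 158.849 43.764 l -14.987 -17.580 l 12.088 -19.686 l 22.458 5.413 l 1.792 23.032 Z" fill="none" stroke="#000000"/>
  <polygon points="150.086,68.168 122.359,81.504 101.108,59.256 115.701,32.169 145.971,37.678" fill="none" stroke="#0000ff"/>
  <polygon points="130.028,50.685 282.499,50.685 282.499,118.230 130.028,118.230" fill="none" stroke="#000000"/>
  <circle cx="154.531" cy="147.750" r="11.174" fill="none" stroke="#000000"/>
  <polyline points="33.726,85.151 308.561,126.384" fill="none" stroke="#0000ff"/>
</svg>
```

viewBox `0 0 346.012 191.105` with mm width/height → 1 unit = 1 mm. Flip: y_m = 191.105 − y_svg.

**Shape 1** — `<polyline>` line segment, stroke `#0000ff` → cut (S775, F965). Machine vertices: (45.988,61.608) → (73.325,12.679). Open path.

**Shape 2** — `<path>` regular polygon, stroke `#000000` → engrave (S226, F4020). Machine vertices: (158.849,147.341) → (143.862,164.921) → (155.950,184.607) → (178.408,179.194) → (180.200,156.162) → (158.849,147.341). Closed: final G1 returns to the first vertex.

**Shape 3** — `<polygon>` regular polygon, stroke `#0000ff` → cut (S775, F965). Machine vertices: (150.086,122.937) → (122.359,109.601) → (101.108,131.849) → (115.701,158.936) → (145.971,153.427) → (150.086,122.937). Closed: final G1 returns to the first vertex.

**Shape 4** — `<polygon>` rectangle, stroke `#000000` → engrave (S226, F4020). Machine vertices: (130.028,140.420) → (282.499,140.420) → (282.499,72.875) → (130.028,72.875) → (130.028,140.420). Closed: final G1 returns to the first vertex.

**Shape 5** — `<circle>` circle, stroke `#000000` → engrave (S226, F4020). Machine vertices: (165.705,43.355) → (163.571,49.923) → (157.984,53.982) → (151.078,53.982) → (145.491,49.923) → (143.357,43.355) → (145.491,36.787) → (151.078,32.728) → (157.984,32.728) → (163.571,36.787) → (165.705,43.355). Closed: final G1 returns to the first vertex.

**Shape 6** — `<polyline>` line segment, stroke `#0000ff` → cut (S775, F965). Machine vertices: (33.726,105.954) → (308.561,64.721). Open path.

; LightBurn 1.6.03
; GRBL device profile, absolute coords
G21
G90
G0 X45.988 Y61.608
M4 S775
G1 X73.325 Y12.679 F965
G0 X158.849 Y147.341
M4 S226
G1 X143.862 Y164.921 F4020
G1 X155.950 Y184.607
G1 X178.408 Y179.194
G1 X180.200 Y156.162
G1 X158.849 Y147.341
G0 X150.086 Y122.937
M4 S775
G1 X122.359 Y109.601 F965
G1 X101.108 Y131.849
G1 X115.701 Y158.936
G1 X145.971 Y153.427
G1 X150.086 Y122.937
G0 X130.028 Y140.420
M4 S226
G1 X282.499 Y140.420 F4020
G1 X282.499 Y72.875
G1 X130.028 Y72.875
G1 X130.028 Y140.420
G0 X165.705 Y43.355
M4 S226
G1 X163.571 Y49.923 F4020
G1 X157.984 Y53.982
G1 X151.078 Y53.982
G1 X145.491 Y49.923
G1 X143.357 Y43.355
G1 X145.491 Y36.787
G1 X151.078 Y32.728
G1 X157.984 Y32.728
G1 X163.571 Y36.787
G1 X165.705 Y43.355
G0 X33.726 Y105.954
M4 S775
G1 X308.561 Y64.721 F965
M5
G0 X0.000 Y0.000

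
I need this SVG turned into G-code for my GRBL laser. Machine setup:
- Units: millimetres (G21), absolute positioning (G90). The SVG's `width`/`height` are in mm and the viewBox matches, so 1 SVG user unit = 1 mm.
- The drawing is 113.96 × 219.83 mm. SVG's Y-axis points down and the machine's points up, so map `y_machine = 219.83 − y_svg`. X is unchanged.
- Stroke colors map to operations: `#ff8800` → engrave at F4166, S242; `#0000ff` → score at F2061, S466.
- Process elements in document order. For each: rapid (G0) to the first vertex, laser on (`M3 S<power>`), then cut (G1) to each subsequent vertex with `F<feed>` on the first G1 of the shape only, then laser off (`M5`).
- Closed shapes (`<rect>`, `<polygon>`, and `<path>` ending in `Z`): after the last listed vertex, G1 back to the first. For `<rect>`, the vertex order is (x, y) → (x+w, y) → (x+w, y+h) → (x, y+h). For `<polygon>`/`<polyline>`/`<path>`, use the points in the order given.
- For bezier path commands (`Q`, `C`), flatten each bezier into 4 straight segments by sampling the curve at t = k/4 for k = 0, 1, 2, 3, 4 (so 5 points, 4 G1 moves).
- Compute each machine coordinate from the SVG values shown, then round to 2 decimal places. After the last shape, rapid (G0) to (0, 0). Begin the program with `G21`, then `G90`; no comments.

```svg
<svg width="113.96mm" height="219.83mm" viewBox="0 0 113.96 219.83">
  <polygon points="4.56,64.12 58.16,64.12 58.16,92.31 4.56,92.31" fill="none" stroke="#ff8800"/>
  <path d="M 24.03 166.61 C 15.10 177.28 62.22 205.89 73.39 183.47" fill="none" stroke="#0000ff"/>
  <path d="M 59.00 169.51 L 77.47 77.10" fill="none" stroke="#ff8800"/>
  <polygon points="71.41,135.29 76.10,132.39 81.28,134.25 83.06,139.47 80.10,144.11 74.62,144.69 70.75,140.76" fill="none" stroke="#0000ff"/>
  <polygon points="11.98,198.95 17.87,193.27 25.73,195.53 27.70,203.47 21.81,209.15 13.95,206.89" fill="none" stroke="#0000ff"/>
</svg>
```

1 u = 1 mm; y_m = 219.83 − y.

[1] `<polygon>` rectangle, #ff8800→engrave S242 F4166: (4.56,155.71) → (58.16,155.71) → (58.16,127.52) → (4.56,127.52) → (4.56,155.71) (closed)

[2] `<path>` cubic bezier, #0000ff→score S466 F2061: (24.03,53.22) → (26.40,42.93) → (41.17,32.38) → (59.71,28.04) → (73.39,36.36)

[3] `<path>` line segment, #ff8800→engrave S242 F4166: (59.00,50.32) → (77.47,142.73)

[4] `<polygon>` regular polygon, #0000ff→score S466 F2061: (71.41,84.54) → (76.10,87.44) → (81.28,85.58) → (83.06,80.36) → (80.10,75.72) → (74.62,75.14) → (70.75,79.07) → (71.41,84.54) (closed)

[5] `<polygon>` regular polygon, #0000ff→score S466 F2061: (11.98,20.88) → (17.87,26.56) → (25.73,24.30) → (27.70,16.36) → (21.81,10.68) → (13.95,12.94) → (11.98,20.88) (closed)

G21
G90
G0 X4.56 Y155.71
M3 S242
G1 X58.16 Y155.71 F4166
G1 X58.16 Y127.52
G1 X4.56 Y127.52
G1 X4.56 Y155.71
M5
G0 X24.03 Y53.22
M3 S466
G1 X26.40 Y42.93 F2061
G1 X41.17 Y32.38
G1 X59.71 Y28.04
G1 X73.39 Y36.36
M5
G0 X59.00 Y50.32
M3 S242
G1 X77.47 Y142.73 F4166
M5
G0 X71.41 Y84.54
M3 S466
G1 X76.10 Y87.44 F2061
G1 X81.28 Y85.58
G1 X83.06 Y80.36
G1 X80.10 Y75.72
G1 X74.62 Y75.14
G1 X70.75 Y79.07
G1 X71.41 Y84.54
M5
G0 X11.98 Y20.88
M3 S466
G1 X17.87 Y26.56 F2061
G1 X25.73 Y24.30
G1 X27.70 Y16.36
G1 X21.81 Y10.68
G1 X13.95 Y12.94
G1 X11.98 Y20.88
M5
G0 X0.00 Y0.00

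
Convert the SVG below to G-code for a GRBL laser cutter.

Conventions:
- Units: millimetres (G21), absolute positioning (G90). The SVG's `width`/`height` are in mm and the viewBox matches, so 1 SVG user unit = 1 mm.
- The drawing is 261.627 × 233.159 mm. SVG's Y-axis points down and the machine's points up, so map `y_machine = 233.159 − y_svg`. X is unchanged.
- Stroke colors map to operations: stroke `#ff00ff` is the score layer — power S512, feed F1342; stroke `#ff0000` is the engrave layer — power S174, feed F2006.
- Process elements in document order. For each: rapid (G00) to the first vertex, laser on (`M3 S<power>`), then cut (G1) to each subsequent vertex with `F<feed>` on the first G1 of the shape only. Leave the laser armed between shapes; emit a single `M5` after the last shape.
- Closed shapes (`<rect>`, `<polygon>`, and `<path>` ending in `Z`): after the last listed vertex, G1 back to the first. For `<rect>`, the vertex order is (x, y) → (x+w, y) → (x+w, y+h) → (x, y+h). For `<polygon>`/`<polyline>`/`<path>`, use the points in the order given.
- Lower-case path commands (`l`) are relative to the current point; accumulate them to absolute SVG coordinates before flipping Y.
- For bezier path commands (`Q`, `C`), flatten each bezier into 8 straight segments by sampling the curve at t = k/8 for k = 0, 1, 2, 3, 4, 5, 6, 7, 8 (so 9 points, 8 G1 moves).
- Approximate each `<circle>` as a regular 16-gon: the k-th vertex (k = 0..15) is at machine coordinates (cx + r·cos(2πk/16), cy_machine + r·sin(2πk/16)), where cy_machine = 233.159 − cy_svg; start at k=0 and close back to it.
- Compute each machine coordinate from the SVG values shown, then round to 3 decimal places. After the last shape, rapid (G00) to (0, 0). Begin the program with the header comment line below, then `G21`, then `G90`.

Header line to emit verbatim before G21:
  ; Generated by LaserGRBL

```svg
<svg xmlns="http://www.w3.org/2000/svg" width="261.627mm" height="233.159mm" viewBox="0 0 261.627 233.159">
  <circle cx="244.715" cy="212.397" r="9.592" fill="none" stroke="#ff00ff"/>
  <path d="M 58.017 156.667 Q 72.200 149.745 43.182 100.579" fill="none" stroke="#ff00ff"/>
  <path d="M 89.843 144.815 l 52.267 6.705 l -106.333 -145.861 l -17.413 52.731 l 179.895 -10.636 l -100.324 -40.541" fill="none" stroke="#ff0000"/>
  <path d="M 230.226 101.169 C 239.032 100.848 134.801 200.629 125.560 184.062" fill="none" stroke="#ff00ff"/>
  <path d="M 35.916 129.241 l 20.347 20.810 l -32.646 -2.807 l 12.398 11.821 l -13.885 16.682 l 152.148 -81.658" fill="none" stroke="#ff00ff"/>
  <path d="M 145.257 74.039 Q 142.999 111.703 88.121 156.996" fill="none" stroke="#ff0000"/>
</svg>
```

; Generated by LaserGRBL
G21
G90
G00 X254.307 Y20.762
M3 S512
G1 X253.577 Y24.433 F1342
G1 X251.498 Y27.545
G1 X248.386 Y29.624
G1 X244.715 Y30.354
G1 X241.044 Y29.624
G1 X237.932 Y27.545
G1 X235.853 Y24.433
G1 X235.123 Y20.762
G1 X235.853 Y17.091
G1 X237.932 Y13.979
G1 X241.044 Y11.900
G1 X244.715 Y11.170
G1 X248.386 Y11.900
G1 X251.498 Y13.979
G1 X253.577 Y17.091
G1 X254.307 Y20.762
G00 X58.017 Y76.492
M3 S512
G1 X60.888 Y78.883 F1342
G1 X62.408 Y82.593
G1 X62.579 Y87.624
G1 X61.400 Y93.975
G1 X58.870 Y101.646
G1 X54.991 Y110.637
G1 X49.761 Y120.949
G1 X43.182 Y132.580
G00 X89.843 Y88.344
M3 S174
G1 X142.110 Y81.639 F2006
G1 X35.777 Y227.500
G1 X18.364 Y174.769
G1 X198.259 Y185.405
G1 X97.935 Y225.946
G00 X230.226 Y131.990
M3 S512
G1 X228.636 Y127.841 F1342
G1 X218.886 Y116.844
G1 X203.415 Y101.535
G1 X184.661 Y84.451
G1 X165.060 Y68.129
G1 X147.051 Y55.105
G1 X133.072 Y47.915
G1 X125.560 Y49.097
G00 X35.916 Y103.918
M3 S512
G1 X56.263 Y83.108 F1342
G1 X23.617 Y85.915
G1 X36.015 Y74.094
G1 X22.130 Y57.412
G1 X174.278 Y139.070
G00 X145.257 Y159.120
M3 S174
G1 X143.870 Y149.585 F2006
G1 X140.839 Y139.811
G1 X136.164 Y129.799
G1 X129.844 Y119.549
G1 X121.880 Y109.060
G1 X112.271 Y98.333
G1 X101.018 Y87.367
G1 X88.121 Y76.163
M5
G00 X0.000 Y0.000

1 u = 1 mm; y_m = 233.159 − y.

[1] `<circle>` circle, #ff00ff→score S512 F1342: (254.307,20.762) → (253.577,24.433) → (251.498,27.545) → (248.386,29.624) → (244.715,30.354) → (241.044,29.624) → (237.932,27.545) → (235.853,24.433) → (235.123,20.762) → (235.853,17.091) → (237.932,13.979) → (241.044,11.900) → (244.715,11.170) → (248.386,11.900) → (251.498,13.979) → (253.577,17.091) → (254.307,20.762) (closed)

[2] `<path>` quadratic bezier, #ff00ff→score S512 F1342: (58.017,76.492) → (60.888,78.883) → (62.408,82.593) → (62.579,87.624) → (61.400,93.975) → (58.870,101.646) → (54.991,110.637) → (49.761,120.949) → (43.182,132.580)

[3] `<path>` open polyline, #ff0000→engrave S174 F2006: (89.843,88.344) → (142.110,81.639) → (35.777,227.500) → (18.364,174.769) → (198.259,185.405) → (97.935,225.946)

[4] `<path>` cubic bezier, #ff00ff→score S512 F1342: (230.226,131.990) → (228.636,127.841) → (218.886,116.844) → (203.415,101.535) → (184.661,84.451) → (165.060,68.129) → (147.051,55.105) → (133.072,47.915) → (125.560,49.097)

[5] `<path>` open polyline, #ff00ff→score S512 F1342: (35.916,103.918) → (56.263,83.108) → (23.617,85.915) → (36.015,74.094) → (22.130,57.412) → (174.278,139.070)

[6] `<path>` quadratic bezier, #ff0000→engrave S174 F2006: (145.257,159.120) → (143.870,149.585) → (140.839,139.811) → (136.164,129.799) → (129.844,119.549) → (121.880,109.060) → (112.271,98.333) → (101.018,87.367) → (88.121,76.163)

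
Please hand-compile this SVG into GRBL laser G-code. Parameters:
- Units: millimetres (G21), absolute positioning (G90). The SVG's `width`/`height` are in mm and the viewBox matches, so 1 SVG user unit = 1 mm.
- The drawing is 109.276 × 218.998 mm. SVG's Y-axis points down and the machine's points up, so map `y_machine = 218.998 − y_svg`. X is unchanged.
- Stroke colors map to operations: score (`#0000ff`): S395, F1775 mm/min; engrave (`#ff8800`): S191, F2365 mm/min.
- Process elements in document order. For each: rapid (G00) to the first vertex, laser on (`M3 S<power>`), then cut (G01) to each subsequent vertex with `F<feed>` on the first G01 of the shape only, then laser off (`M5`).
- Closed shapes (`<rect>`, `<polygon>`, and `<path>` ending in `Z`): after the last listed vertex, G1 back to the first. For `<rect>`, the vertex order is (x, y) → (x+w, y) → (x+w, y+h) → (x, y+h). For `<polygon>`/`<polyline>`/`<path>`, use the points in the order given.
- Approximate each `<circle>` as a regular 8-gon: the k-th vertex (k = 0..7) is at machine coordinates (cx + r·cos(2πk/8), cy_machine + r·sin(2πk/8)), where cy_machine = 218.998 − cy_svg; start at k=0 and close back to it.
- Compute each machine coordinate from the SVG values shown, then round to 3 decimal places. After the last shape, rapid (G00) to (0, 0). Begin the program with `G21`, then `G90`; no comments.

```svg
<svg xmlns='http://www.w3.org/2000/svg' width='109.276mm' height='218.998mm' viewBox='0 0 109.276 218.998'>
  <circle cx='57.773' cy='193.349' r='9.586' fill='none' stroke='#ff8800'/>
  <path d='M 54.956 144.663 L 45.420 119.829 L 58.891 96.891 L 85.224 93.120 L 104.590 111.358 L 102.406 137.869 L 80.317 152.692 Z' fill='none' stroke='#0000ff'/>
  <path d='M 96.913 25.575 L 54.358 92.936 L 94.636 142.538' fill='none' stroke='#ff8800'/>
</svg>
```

G21
G90
G00 X67.359 Y25.649
M3 S191
G01 X64.551 Y32.427 F2365
G01 X57.773 Y35.235
G01 X50.995 Y32.427
G01 X48.187 Y25.649
G01 X50.995 Y18.871
G01 X57.773 Y16.063
G01 X64.551 Y18.871
G01 X67.359 Y25.649
M5
G00 X54.956 Y74.335
M3 S395
G01 X45.420 Y99.169 F1775
G01 X58.891 Y122.107
G01 X85.224 Y125.878
G01 X104.590 Y107.640
G01 X102.406 Y81.129
G01 X80.317 Y66.306
G01 X54.956 Y74.335
M5
G00 X96.913 Y193.423
M3 S191
G01 X54.358 Y126.062 F2365
G01 X94.636 Y76.460
M5
G00 X0.000 Y0.000

viewBox `0 0 109.276 218.998` with mm width/height → 1 unit = 1 mm. Flip: y_m = 218.998 − y_svg.

**Shape 1** — `<circle>` circle, stroke `#ff8800` → engrave (S191, F2365). Machine vertices: (67.359,25.649) → (64.551,32.427) → (57.773,35.235) → (50.995,32.427) → (48.187,25.649) → (50.995,18.871) → (57.773,16.063) → (64.551,18.871) → (67.359,25.649). Closed: final G1 returns to the first vertex.

**Shape 2** — `<path>` regular polygon, stroke `#0000ff` → score (S395, F1775). Machine vertices: (54.956,74.335) → (45.420,99.169) → (58.891,122.107) → (85.224,125.878) → (104.590,107.640) → (102.406,81.129) → (80.317,66.306) → (54.956,74.335). Closed: final G1 returns to the first vertex.

**Shape 3** — `<path>` open polyline, stroke `#ff8800` → engrave (S191, F2365). Machine vertices: (96.913,193.423) → (54.358,126.062) → (94.636,76.460). Open path.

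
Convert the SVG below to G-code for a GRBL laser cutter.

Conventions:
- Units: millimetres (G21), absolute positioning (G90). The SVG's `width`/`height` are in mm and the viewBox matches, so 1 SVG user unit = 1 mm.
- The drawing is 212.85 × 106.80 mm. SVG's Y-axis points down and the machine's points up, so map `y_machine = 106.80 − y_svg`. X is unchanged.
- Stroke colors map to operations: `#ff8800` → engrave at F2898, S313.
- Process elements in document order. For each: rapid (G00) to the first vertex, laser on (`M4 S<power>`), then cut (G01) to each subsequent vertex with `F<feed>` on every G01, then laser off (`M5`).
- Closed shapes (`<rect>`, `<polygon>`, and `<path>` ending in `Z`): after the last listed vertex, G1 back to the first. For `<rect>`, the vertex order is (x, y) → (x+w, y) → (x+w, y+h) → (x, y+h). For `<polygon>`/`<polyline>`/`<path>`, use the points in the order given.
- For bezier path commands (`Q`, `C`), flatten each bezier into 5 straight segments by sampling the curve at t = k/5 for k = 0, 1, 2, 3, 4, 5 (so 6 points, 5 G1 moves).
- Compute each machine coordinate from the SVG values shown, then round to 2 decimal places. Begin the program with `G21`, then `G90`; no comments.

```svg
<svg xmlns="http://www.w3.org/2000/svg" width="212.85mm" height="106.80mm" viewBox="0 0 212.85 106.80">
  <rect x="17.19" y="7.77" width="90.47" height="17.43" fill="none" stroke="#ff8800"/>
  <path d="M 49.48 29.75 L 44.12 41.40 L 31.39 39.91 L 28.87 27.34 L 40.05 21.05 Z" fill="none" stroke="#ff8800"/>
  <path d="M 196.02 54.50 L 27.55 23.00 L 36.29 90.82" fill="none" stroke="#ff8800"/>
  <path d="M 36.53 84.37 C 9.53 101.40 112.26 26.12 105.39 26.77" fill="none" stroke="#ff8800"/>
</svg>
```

G21
G90
G00 X17.19 Y99.03
M4 S313
G01 X107.66 Y99.03 F2898
G01 X107.66 Y81.60 F2898
G01 X17.19 Y81.60 F2898
G01 X17.19 Y99.03 F2898
M5
G00 X49.48 Y77.05
M4 S313
G01 X44.12 Y65.40 F2898
G01 X31.39 Y66.89 F2898
G01 X28.87 Y79.46 F2898
G01 X40.05 Y85.75 F2898
G01 X49.48 Y77.05 F2898
M5
G00 X196.02 Y52.30
M4 S313
G01 X27.55 Y83.80 F2898
G01 X36.29 Y15.98 F2898
M5
G00 X36.53 Y22.43
M4 S313
G01 X33.98 Y21.94 F2898
G01 X51.08 Y35.54 F2898
G01 X76.34 Y55.13 F2898
G01 X98.27 Y72.65 F2898
G01 X105.39 Y80.03 F2898
M5

Since the viewBox matches the mm dimensions, user units are millimetres directly. The only transform is the Y-flip y_m = 106.80 − y_svg.

Shape 1 is a rectangle drawn with `<rect>`. Its stroke #ff8800 means engrave at S313, F2898. After flipping Y the toolpath is (17.19,99.03) → (107.66,99.03) → (107.66,81.60) → (17.19,81.60) → (17.19,99.03), returning to the start.

Shape 2 is a regular polygon drawn with `<path>`. Its stroke #ff8800 means engrave at S313, F2898. After flipping Y the toolpath is (49.48,77.05) → (44.12,65.40) → (31.39,66.89) → (28.87,79.46) → (40.05,85.75) → (49.48,77.05), returning to the start.

Shape 3 is a open polyline drawn with `<path>`. Its stroke #ff8800 means engrave at S313, F2898. After flipping Y the toolpath is (196.02,52.30) → (27.55,83.80) → (36.29,15.98).

Shape 4 is a cubic bezier drawn with `<path>`. Its stroke #ff8800 means engrave at S313, F2898. After flipping Y the toolpath is (36.53,22.43) → (33.98,21.94) → (51.08,35.54) → (76.34,55.13) → (98.27,72.65) → (105.39,80.03).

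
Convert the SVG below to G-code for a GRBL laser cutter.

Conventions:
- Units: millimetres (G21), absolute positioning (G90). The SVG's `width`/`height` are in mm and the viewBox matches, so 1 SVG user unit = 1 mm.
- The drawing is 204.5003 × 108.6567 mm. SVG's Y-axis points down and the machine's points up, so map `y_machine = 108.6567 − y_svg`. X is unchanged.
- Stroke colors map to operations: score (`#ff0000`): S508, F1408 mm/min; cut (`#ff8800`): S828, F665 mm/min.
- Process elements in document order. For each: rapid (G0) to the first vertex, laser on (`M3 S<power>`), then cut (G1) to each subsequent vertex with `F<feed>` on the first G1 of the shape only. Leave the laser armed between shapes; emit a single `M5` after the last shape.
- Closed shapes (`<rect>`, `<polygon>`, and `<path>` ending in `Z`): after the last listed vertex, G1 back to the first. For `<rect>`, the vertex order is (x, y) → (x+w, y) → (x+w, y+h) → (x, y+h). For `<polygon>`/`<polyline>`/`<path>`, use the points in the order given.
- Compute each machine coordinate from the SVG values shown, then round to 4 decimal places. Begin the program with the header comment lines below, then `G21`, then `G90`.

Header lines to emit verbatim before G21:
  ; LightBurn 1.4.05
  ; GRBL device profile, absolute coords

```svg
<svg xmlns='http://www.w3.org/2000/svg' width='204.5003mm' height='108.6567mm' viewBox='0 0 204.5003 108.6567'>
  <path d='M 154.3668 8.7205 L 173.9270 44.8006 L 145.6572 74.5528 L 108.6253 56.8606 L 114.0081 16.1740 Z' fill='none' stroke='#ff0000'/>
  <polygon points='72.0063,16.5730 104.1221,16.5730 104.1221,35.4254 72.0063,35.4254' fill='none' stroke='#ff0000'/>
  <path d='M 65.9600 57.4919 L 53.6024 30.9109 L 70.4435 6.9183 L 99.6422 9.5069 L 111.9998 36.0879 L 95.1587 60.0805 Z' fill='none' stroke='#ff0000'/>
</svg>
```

; LightBurn 1.4.05
; GRBL device profile, absolute coords
G21
G90
G0 X154.3668 Y99.9362
M3 S508
G1 X173.9270 Y63.8561 F1408
G1 X145.6572 Y34.1039
G1 X108.6253 Y51.7961
G1 X114.0081 Y92.4827
G1 X154.3668 Y99.9362
G0 X72.0063 Y92.0837
M3 S508
G1 X104.1221 Y92.0837 F1408
G1 X104.1221 Y73.2313
G1 X72.0063 Y73.2313
G1 X72.0063 Y92.0837
G0 X65.9600 Y51.1648
M3 S508
G1 X53.6024 Y77.7458 F1408
G1 X70.4435 Y101.7384
G1 X99.6422 Y99.1498
G1 X111.9998 Y72.5688
G1 X95.1587 Y48.5762
G1 X65.9600 Y51.1648
M5

Since the viewBox matches the mm dimensions, user units are millimetres directly. The only transform is the Y-flip y_m = 108.6567 − y_svg.

Shape 1 is a regular polygon drawn with `<path>`. Its stroke #ff0000 means score at S508, F1408. After flipping Y the toolpath is (154.3668,99.9362) → (173.9270,63.8561) → (145.6572,34.1039) → (108.6253,51.7961) → (114.0081,92.4827) → (154.3668,99.9362), returning to the start.

Shape 2 is a rectangle drawn with `<polygon>`. Its stroke #ff0000 means score at S508, F1408. After flipping Y the toolpath is (72.0063,92.0837) → (104.1221,92.0837) → (104.1221,73.2313) → (72.0063,73.2313) → (72.0063,92.0837), returning to the start.

Shape 3 is a regular polygon drawn with `<path>`. Its stroke #ff0000 means score at S508, F1408. After flipping Y the toolpath is (65.9600,51.1648) → (53.6024,77.7458) → (70.4435,101.7384) → (99.6422,99.1498) → (111.9998,72.5688) → (95.1587,48.5762) → (65.9600,51.1648), returning to the start.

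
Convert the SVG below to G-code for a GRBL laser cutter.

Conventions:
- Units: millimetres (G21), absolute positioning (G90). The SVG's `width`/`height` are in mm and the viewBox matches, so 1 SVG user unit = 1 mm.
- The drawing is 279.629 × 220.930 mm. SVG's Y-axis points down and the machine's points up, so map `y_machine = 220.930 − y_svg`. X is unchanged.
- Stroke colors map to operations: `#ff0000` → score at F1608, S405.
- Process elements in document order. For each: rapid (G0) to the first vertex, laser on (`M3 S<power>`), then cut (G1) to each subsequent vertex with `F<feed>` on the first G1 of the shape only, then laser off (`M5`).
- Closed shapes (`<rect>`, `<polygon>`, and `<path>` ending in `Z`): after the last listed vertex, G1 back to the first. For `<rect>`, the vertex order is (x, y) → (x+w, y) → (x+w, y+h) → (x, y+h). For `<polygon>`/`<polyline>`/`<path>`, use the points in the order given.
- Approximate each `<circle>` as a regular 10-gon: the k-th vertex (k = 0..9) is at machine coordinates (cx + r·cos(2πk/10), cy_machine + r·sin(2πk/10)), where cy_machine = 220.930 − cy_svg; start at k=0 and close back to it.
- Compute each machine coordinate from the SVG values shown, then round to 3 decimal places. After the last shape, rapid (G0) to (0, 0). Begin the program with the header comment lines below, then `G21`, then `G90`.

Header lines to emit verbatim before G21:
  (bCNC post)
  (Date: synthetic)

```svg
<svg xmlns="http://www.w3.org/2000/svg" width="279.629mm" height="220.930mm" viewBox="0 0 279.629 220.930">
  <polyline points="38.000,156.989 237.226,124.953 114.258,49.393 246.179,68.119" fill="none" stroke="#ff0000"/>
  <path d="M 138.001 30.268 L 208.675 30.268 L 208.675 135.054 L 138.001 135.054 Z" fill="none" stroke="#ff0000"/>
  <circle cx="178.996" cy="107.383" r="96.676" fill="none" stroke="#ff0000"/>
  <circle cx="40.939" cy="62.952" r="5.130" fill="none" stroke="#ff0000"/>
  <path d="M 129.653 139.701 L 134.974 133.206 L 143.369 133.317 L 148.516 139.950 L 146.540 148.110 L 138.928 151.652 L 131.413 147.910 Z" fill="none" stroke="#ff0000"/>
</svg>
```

viewBox `0 0 279.629 220.930` with mm width/height → 1 unit = 1 mm. Flip: y_m = 220.930 − y_svg.

**Shape 1** — `<polyline>` open polyline, stroke `#ff0000` → score (S405, F1608). Machine vertices: (38.000,63.941) → (237.226,95.977) → (114.258,171.537) → (246.179,152.811). Open path.

**Shape 2** — `<path>` rectangle, stroke `#ff0000` → score (S405, F1608). Machine vertices: (138.001,190.662) → (208.675,190.662) → (208.675,85.876) → (138.001,85.876) → (138.001,190.662). Closed: final G1 returns to the first vertex.

**Shape 3** — `<circle>` circle, stroke `#ff0000` → score (S405, F1608). Machine vertices: (275.672,113.547) → (257.209,170.372) → (208.871,205.491) → (149.121,205.491) → (100.783,170.372) → (82.320,113.547) → (100.783,56.722) → (149.121,21.603) → (208.871,21.603) → (257.209,56.722) → (275.672,113.547). Closed: final G1 returns to the first vertex.

**Shape 4** — `<circle>` circle, stroke `#ff0000` → score (S405, F1608). Machine vertices: (46.069,157.978) → (45.089,160.993) → (42.524,162.857) → (39.354,162.857) → (36.789,160.993) → (35.809,157.978) → (36.789,154.963) → (39.354,153.099) → (42.524,153.099) → (45.089,154.963) → (46.069,157.978). Closed: final G1 returns to the first vertex.

**Shape 5** — `<path>` regular polygon, stroke `#ff0000` → score (S405, F1608). Machine vertices: (129.653,81.229) → (134.974,87.724) → (143.369,87.613) → (148.516,80.980) → (146.540,72.820) → (138.928,69.278) → (131.413,73.020) → (129.653,81.229). Closed: final G1 returns to the first vertex.

(bCNC post)
(Date: synthetic)
G21
G90
G0 X38.000 Y63.941
M3 S405
G1 X237.226 Y95.977 F1608
G1 X114.258 Y171.537
G1 X246.179 Y152.811
M5
G0 X138.001 Y190.662
M3 S405
G1 X208.675 Y190.662 F1608
G1 X208.675 Y85.876
G1 X138.001 Y85.876
G1 X138.001 Y190.662
M5
G0 X275.672 Y113.547
M3 S405
G1 X257.209 Y170.372 F1608
G1 X208.871 Y205.491
G1 X149.121 Y205.491
G1 X100.783 Y170.372
G1 X82.320 Y113.547
G1 X100.783 Y56.722
G1 X149.121 Y21.603
G1 X208.871 Y21.603
G1 X257.209 Y56.722
G1 X275.672 Y113.547
M5
G0 X46.069 Y157.978
M3 S405
G1 X45.089 Y160.993 F1608
G1 X42.524 Y162.857
G1 X39.354 Y162.857
G1 X36.789 Y160.993
G1 X35.809 Y157.978
G1 X36.789 Y154.963
G1 X39.354 Y153.099
G1 X42.524 Y153.099
G1 X45.089 Y154.963
G1 X46.069 Y157.978
M5
G0 X129.653 Y81.229
M3 S405
G1 X134.974 Y87.724 F1608
G1 X143.369 Y87.613
G1 X148.516 Y80.980
G1 X146.540 Y72.820
G1 X138.928 Y69.278
G1 X131.413 Y73.020
G1 X129.653 Y81.229
M5
G0 X0.000 Y0.000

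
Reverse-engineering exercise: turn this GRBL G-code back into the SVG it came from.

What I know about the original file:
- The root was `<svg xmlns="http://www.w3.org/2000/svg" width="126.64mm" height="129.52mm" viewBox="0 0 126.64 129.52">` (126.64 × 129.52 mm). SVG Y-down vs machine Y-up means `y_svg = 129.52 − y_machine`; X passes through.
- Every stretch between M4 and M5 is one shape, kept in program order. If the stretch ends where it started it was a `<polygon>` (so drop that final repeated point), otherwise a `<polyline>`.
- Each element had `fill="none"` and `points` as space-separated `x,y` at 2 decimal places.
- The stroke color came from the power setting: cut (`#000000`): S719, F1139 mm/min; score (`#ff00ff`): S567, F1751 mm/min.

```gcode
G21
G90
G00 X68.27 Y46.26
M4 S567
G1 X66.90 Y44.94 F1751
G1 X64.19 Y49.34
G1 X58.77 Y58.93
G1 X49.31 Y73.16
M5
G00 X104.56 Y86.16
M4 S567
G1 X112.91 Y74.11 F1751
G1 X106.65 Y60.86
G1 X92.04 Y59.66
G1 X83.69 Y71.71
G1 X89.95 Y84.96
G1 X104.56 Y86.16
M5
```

Each laser-on run becomes one SVG element. Flip Y back into SVG space with y_svg = 129.52 − y_machine. Every run uses S567, so all elements get stroke `#ff00ff` (score).

Run 1: The run is open, so emit a `<polyline>` with points (Y-flipped): 68.27,83.26 66.90,84.58 64.19,80.18 58.77,70.59 49.31,56.36.

Run 2: The run returns to its start, so emit a `<polygon>` with points (Y-flipped): 104.56,43.36 112.91,55.41 106.65,68.66 92.04,69.86 83.69,57.81 89.95,44.56.

<svg xmlns="http://www.w3.org/2000/svg" width="126.64mm" height="129.52mm" viewBox="0 0 126.64 129.52">
  <polyline points="68.27,83.26 66.90,84.58 64.19,80.18 58.77,70.59 49.31,56.36" fill="none" stroke="#ff00ff"/>
  <polygon points="104.56,43.36 112.91,55.41 106.65,68.66 92.04,69.86 83.69,57.81 89.95,44.56" fill="none" stroke="#ff00ff"/>
</svg>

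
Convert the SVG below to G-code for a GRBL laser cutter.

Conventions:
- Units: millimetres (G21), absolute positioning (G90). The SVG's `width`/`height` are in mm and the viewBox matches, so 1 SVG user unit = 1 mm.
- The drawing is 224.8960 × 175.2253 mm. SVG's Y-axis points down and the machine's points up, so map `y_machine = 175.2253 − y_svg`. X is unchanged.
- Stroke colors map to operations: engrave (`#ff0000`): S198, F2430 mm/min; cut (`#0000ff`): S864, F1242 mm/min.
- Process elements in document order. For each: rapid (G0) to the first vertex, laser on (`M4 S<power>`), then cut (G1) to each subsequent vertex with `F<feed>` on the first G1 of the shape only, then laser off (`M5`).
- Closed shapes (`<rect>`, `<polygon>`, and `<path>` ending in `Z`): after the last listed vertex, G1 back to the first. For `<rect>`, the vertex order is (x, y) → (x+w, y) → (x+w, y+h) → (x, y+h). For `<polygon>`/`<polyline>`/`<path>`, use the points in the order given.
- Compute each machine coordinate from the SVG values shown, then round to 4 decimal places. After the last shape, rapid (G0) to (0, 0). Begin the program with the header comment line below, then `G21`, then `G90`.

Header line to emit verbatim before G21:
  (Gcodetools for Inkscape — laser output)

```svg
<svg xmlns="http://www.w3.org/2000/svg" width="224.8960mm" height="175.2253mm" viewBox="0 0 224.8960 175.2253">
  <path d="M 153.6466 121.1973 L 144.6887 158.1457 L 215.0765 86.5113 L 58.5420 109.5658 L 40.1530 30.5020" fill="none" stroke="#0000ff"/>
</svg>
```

(Gcodetools for Inkscape — laser output)
G21
G90
G0 X153.6466 Y54.0280
M4 S864
G1 X144.6887 Y17.0796 F1242
G1 X215.0765 Y88.7140
G1 X58.5420 Y65.6595
G1 X40.1530 Y144.7233
M5
G0 X0.0000 Y0.0000

1 u = 1 mm; y_m = 175.2253 − y.

[1] `<path>` open polyline, #0000ff→cut S864 F1242: (153.6466,54.0280) → (144.6887,17.0796) → (215.0765,88.7140) → (58.5420,65.6595) → (40.1530,144.7233)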